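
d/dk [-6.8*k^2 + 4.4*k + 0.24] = 4.4 - 13.6*k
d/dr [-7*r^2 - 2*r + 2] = -14*r - 2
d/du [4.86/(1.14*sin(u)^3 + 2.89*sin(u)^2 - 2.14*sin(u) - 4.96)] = (-16.6212*sin(u)^2 - 28.0908*sin(u) + 10.4004)*cos(u)/(1.14*sin(u)^3 + 2.89*sin(u)^2 - 2.14*sin(u) - 4.96)^2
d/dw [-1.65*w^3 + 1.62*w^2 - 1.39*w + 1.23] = -4.95*w^2 + 3.24*w - 1.39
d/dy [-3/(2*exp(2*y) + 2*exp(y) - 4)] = (3*exp(y) + 3/2)*exp(y)/(exp(2*y) + exp(y) - 2)^2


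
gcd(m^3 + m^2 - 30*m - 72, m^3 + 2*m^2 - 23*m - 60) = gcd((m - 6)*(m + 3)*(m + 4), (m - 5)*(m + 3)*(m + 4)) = m^2 + 7*m + 12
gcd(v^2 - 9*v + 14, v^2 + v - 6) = v - 2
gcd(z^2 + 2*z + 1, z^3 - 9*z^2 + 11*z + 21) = z + 1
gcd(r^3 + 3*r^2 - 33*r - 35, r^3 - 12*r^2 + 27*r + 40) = r^2 - 4*r - 5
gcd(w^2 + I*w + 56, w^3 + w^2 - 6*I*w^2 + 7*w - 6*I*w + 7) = w - 7*I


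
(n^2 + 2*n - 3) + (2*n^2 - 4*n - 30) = 3*n^2 - 2*n - 33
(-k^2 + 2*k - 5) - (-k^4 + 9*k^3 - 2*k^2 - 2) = k^4 - 9*k^3 + k^2 + 2*k - 3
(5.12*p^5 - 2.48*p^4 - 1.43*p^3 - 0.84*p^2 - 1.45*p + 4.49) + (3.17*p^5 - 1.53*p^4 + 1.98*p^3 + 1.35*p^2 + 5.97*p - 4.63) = 8.29*p^5 - 4.01*p^4 + 0.55*p^3 + 0.51*p^2 + 4.52*p - 0.14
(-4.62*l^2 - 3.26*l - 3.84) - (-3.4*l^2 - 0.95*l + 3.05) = -1.22*l^2 - 2.31*l - 6.89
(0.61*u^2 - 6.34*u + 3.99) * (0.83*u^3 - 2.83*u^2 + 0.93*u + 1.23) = 0.5063*u^5 - 6.9885*u^4 + 21.8212*u^3 - 16.4376*u^2 - 4.0875*u + 4.9077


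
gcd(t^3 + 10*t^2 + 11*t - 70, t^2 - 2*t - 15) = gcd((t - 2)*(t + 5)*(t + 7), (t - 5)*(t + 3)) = 1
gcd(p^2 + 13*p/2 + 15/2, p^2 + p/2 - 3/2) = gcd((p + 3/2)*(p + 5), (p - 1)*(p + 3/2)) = p + 3/2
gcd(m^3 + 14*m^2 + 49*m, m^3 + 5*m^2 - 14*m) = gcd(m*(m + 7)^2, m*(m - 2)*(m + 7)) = m^2 + 7*m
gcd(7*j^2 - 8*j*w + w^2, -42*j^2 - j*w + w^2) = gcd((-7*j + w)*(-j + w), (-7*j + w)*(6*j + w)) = -7*j + w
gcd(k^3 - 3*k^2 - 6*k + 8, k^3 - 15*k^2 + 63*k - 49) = k - 1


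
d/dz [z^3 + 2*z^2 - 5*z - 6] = 3*z^2 + 4*z - 5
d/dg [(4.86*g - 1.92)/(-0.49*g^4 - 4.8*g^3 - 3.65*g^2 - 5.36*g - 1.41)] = (7.1442*g^4 + 42.8928*g^3 - 9.909*g^2 - 14.016*g - 17.1438)/(0.2401*g^8 + 4.704*g^7 + 26.617*g^6 + 40.2928*g^5 + 66.1603*g^4 + 52.664*g^3 + 39.0226*g^2 + 15.1152*g + 1.9881)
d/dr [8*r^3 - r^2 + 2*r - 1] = 24*r^2 - 2*r + 2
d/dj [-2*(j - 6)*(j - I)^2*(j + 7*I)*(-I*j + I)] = 10*I*j^4 + j^3*(-40 - 56*I) + j^2*(210 + 114*I) + j*(-92 - 364*I) - 98 + 156*I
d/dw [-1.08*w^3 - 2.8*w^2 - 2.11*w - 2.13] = -3.24*w^2 - 5.6*w - 2.11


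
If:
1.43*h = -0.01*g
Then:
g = -143.0*h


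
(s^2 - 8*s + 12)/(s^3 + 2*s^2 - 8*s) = (s - 6)/(s*(s + 4))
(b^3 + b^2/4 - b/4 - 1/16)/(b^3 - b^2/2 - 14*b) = (-16*b^3 - 4*b^2 + 4*b + 1)/(8*b*(-2*b^2 + b + 28))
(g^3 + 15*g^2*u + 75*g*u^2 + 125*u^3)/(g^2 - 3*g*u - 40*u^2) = (-g^2 - 10*g*u - 25*u^2)/(-g + 8*u)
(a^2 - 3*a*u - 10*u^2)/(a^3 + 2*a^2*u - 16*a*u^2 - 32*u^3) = (-a + 5*u)/(-a^2 + 16*u^2)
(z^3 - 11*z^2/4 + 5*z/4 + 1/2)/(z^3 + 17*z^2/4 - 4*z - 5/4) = (z - 2)/(z + 5)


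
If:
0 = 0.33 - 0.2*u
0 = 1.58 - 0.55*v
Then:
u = 1.65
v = 2.87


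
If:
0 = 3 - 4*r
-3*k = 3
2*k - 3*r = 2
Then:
No Solution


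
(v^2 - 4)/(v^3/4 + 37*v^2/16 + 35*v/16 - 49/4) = 16*(v^2 - 4)/(4*v^3 + 37*v^2 + 35*v - 196)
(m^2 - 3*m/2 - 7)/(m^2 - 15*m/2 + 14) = (m + 2)/(m - 4)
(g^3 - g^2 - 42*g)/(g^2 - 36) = g*(g - 7)/(g - 6)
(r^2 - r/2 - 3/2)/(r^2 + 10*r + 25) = (2*r^2 - r - 3)/(2*(r^2 + 10*r + 25))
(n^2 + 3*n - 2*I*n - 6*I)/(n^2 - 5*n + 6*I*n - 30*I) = (n^2 + n*(3 - 2*I) - 6*I)/(n^2 + n*(-5 + 6*I) - 30*I)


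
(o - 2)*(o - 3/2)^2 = o^3 - 5*o^2 + 33*o/4 - 9/2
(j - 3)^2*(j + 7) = j^3 + j^2 - 33*j + 63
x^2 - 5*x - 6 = (x - 6)*(x + 1)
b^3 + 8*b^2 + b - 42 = (b - 2)*(b + 3)*(b + 7)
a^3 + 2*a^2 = a^2*(a + 2)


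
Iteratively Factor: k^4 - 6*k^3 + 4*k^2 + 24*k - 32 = (k + 2)*(k^3 - 8*k^2 + 20*k - 16) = (k - 4)*(k + 2)*(k^2 - 4*k + 4) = (k - 4)*(k - 2)*(k + 2)*(k - 2)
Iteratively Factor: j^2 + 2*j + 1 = (j + 1)*(j + 1)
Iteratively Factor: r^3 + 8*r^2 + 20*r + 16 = (r + 4)*(r^2 + 4*r + 4) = (r + 2)*(r + 4)*(r + 2)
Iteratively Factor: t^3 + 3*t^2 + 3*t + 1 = (t + 1)*(t^2 + 2*t + 1) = (t + 1)^2*(t + 1)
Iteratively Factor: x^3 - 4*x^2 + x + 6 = (x - 3)*(x^2 - x - 2) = (x - 3)*(x + 1)*(x - 2)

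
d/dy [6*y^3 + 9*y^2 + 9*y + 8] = 18*y^2 + 18*y + 9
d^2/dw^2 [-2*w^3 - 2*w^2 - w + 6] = -12*w - 4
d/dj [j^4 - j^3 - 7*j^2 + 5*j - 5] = 4*j^3 - 3*j^2 - 14*j + 5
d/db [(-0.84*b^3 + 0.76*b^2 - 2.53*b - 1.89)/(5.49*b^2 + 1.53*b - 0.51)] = (-4.6116*b^4 - 2.5704*b^3 + 16.3377*b^2 + 19.977*b + 4.182)/(30.1401*b^4 + 16.7994*b^3 - 3.2589*b^2 - 1.5606*b + 0.2601)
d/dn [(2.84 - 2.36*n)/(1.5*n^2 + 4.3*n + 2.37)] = (3.54*n^2 - 8.52*n - 17.8052)/(2.25*n^4 + 12.9*n^3 + 25.6*n^2 + 20.382*n + 5.6169)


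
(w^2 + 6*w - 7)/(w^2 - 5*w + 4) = (w + 7)/(w - 4)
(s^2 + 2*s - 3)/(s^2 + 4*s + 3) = (s - 1)/(s + 1)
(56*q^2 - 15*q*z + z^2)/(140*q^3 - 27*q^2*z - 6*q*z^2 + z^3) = (-8*q + z)/(-20*q^2 + q*z + z^2)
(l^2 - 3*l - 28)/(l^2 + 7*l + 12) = (l - 7)/(l + 3)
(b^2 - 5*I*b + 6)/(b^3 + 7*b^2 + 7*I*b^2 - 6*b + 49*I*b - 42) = (b - 6*I)/(b^2 + b*(7 + 6*I) + 42*I)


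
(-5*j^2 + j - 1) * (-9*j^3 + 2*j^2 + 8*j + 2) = 45*j^5 - 19*j^4 - 29*j^3 - 4*j^2 - 6*j - 2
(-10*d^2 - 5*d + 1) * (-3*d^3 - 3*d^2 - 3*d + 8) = 30*d^5 + 45*d^4 + 42*d^3 - 68*d^2 - 43*d + 8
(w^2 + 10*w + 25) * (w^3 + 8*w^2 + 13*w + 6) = w^5 + 18*w^4 + 118*w^3 + 336*w^2 + 385*w + 150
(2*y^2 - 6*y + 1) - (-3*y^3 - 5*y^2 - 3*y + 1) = 3*y^3 + 7*y^2 - 3*y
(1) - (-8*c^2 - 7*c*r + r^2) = 8*c^2 + 7*c*r - r^2 + 1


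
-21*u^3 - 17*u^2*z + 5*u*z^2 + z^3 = (-3*u + z)*(u + z)*(7*u + z)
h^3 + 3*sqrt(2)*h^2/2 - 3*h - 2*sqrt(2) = (h - sqrt(2))*(h + sqrt(2)/2)*(h + 2*sqrt(2))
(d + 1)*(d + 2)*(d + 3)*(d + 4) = d^4 + 10*d^3 + 35*d^2 + 50*d + 24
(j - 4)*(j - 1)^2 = j^3 - 6*j^2 + 9*j - 4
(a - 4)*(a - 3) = a^2 - 7*a + 12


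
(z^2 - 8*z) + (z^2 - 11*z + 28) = 2*z^2 - 19*z + 28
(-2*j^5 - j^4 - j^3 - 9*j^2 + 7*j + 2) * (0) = 0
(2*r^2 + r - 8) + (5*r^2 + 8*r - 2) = 7*r^2 + 9*r - 10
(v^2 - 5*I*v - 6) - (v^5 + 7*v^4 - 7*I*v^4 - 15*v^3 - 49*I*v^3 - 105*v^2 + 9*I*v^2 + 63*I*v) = -v^5 - 7*v^4 + 7*I*v^4 + 15*v^3 + 49*I*v^3 + 106*v^2 - 9*I*v^2 - 68*I*v - 6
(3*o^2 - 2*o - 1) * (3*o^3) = 9*o^5 - 6*o^4 - 3*o^3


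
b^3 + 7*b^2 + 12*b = b*(b + 3)*(b + 4)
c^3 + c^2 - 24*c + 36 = (c - 3)*(c - 2)*(c + 6)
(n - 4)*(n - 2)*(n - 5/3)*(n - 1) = n^4 - 26*n^3/3 + 77*n^2/3 - 94*n/3 + 40/3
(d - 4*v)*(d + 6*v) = d^2 + 2*d*v - 24*v^2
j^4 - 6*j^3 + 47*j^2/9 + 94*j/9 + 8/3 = (j - 4)*(j - 3)*(j + 1/3)*(j + 2/3)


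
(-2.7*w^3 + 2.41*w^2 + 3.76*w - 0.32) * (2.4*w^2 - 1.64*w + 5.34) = -6.48*w^5 + 10.212*w^4 - 9.3464*w^3 + 5.935*w^2 + 20.6032*w - 1.7088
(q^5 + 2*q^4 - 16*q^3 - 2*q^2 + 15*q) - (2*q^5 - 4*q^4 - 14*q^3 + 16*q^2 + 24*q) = -q^5 + 6*q^4 - 2*q^3 - 18*q^2 - 9*q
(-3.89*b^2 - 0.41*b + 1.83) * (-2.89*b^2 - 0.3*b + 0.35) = 11.2421*b^4 + 2.3519*b^3 - 6.5272*b^2 - 0.6925*b + 0.6405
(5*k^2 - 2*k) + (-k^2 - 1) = 4*k^2 - 2*k - 1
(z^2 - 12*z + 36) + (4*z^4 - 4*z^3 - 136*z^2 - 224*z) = 4*z^4 - 4*z^3 - 135*z^2 - 236*z + 36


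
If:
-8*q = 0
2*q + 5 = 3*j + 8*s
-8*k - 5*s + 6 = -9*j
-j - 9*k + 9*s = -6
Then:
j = 537/1063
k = 1112/1063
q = 0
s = 463/1063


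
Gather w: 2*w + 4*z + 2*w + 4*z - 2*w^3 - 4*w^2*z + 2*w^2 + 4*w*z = -2*w^3 + w^2*(2 - 4*z) + w*(4*z + 4) + 8*z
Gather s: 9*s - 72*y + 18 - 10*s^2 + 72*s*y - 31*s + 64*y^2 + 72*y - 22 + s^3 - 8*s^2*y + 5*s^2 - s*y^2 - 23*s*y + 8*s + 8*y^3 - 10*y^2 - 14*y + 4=s^3 + s^2*(-8*y - 5) + s*(-y^2 + 49*y - 14) + 8*y^3 + 54*y^2 - 14*y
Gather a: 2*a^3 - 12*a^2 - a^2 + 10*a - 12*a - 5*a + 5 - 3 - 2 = 2*a^3 - 13*a^2 - 7*a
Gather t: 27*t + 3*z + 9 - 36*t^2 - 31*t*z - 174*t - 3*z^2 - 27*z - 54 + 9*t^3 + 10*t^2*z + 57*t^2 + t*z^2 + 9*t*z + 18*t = 9*t^3 + t^2*(10*z + 21) + t*(z^2 - 22*z - 129) - 3*z^2 - 24*z - 45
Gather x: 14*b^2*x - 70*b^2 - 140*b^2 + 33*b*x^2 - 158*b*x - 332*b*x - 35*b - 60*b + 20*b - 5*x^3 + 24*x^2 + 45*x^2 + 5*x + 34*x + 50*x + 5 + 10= -210*b^2 - 75*b - 5*x^3 + x^2*(33*b + 69) + x*(14*b^2 - 490*b + 89) + 15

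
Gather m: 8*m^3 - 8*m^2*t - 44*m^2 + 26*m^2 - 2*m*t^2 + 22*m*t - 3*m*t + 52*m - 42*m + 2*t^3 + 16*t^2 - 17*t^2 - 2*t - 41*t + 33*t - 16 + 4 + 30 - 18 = 8*m^3 + m^2*(-8*t - 18) + m*(-2*t^2 + 19*t + 10) + 2*t^3 - t^2 - 10*t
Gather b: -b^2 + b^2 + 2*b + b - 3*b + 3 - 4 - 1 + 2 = 0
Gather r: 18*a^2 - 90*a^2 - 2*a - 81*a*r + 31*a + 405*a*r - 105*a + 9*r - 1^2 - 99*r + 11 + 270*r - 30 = -72*a^2 - 76*a + r*(324*a + 180) - 20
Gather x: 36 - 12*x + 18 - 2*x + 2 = 56 - 14*x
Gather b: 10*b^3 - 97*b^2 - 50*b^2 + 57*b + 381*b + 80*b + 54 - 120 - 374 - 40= 10*b^3 - 147*b^2 + 518*b - 480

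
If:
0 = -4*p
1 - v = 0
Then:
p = 0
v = 1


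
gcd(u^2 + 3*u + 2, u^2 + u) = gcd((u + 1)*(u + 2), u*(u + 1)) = u + 1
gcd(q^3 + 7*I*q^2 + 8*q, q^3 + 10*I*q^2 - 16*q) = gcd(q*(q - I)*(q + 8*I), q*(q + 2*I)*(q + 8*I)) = q^2 + 8*I*q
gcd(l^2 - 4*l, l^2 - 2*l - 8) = l - 4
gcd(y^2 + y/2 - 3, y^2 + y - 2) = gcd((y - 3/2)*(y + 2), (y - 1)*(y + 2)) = y + 2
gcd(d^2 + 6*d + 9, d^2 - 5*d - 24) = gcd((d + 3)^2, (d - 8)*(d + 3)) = d + 3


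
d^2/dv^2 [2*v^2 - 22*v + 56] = 4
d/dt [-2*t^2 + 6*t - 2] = 6 - 4*t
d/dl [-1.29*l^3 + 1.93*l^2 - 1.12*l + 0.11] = -3.87*l^2 + 3.86*l - 1.12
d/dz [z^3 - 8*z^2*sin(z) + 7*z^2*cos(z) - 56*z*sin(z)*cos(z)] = -7*z^2*sin(z) - 8*z^2*cos(z) + 3*z^2 - 16*z*sin(z) + 14*z*cos(z) - 56*z*cos(2*z) - 28*sin(2*z)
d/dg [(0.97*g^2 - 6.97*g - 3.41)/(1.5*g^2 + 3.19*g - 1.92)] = (13.5493*g^2 + 6.5052*g + 24.2603)/(2.25*g^4 + 9.57*g^3 + 4.4161*g^2 - 12.2496*g + 3.6864)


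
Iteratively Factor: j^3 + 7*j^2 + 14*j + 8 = (j + 2)*(j^2 + 5*j + 4) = (j + 1)*(j + 2)*(j + 4)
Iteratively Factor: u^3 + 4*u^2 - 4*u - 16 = (u + 4)*(u^2 - 4) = (u + 2)*(u + 4)*(u - 2)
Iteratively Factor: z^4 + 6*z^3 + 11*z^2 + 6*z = (z + 2)*(z^3 + 4*z^2 + 3*z) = z*(z + 2)*(z^2 + 4*z + 3) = z*(z + 1)*(z + 2)*(z + 3)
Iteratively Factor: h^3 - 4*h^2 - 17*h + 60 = (h + 4)*(h^2 - 8*h + 15) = (h - 5)*(h + 4)*(h - 3)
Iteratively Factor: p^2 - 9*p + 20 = (p - 5)*(p - 4)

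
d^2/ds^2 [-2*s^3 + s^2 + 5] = 2 - 12*s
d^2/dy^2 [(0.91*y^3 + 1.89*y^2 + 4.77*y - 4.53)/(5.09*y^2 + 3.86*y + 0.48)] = (195.56675*y^3 - 721.771758*y^2 - 602.682732*y - 129.659784)/(131.872229*y^6 + 300.015798*y^5 + 264.824556*y^4 + 114.096968*y^3 + 24.973632*y^2 + 2.668032*y + 0.110592)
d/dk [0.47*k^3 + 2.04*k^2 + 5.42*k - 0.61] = 1.41*k^2 + 4.08*k + 5.42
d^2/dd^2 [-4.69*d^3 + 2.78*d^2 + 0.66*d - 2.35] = 5.56 - 28.14*d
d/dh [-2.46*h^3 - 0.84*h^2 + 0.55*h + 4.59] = -7.38*h^2 - 1.68*h + 0.55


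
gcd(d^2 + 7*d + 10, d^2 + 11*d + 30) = d + 5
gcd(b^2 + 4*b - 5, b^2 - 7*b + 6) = b - 1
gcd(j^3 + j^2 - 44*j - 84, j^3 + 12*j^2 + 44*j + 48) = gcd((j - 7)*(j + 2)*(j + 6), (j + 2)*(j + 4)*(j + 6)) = j^2 + 8*j + 12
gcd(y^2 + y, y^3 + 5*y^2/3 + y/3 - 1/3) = y + 1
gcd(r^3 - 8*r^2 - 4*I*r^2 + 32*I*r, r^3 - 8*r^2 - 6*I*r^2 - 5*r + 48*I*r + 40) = r - 8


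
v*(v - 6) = v^2 - 6*v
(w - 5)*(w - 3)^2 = w^3 - 11*w^2 + 39*w - 45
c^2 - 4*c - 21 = (c - 7)*(c + 3)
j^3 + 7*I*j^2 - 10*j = j*(j + 2*I)*(j + 5*I)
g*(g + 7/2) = g^2 + 7*g/2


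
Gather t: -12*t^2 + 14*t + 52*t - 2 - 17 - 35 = -12*t^2 + 66*t - 54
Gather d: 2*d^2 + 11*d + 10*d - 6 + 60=2*d^2 + 21*d + 54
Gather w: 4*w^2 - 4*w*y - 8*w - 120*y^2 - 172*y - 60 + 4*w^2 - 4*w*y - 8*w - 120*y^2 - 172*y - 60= 8*w^2 + w*(-8*y - 16) - 240*y^2 - 344*y - 120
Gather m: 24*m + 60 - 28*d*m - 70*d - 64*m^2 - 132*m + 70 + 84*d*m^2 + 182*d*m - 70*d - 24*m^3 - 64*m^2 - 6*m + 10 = -140*d - 24*m^3 + m^2*(84*d - 128) + m*(154*d - 114) + 140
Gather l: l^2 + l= l^2 + l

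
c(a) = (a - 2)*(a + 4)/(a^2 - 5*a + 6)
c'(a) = (5 - 2*a)*(a - 2)*(a + 4)/(a^2 - 5*a + 6)^2 + (a - 2)/(a^2 - 5*a + 6) + (a + 4)/(a^2 - 5*a + 6) = -7/(a^2 - 6*a + 9)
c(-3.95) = -0.01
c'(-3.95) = -0.14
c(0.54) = -1.85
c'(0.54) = -1.16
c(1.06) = -2.61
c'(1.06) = -1.86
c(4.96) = 4.57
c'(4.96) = -1.82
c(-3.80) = -0.03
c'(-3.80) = -0.15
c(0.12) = -1.43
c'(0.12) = -0.84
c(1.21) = -2.91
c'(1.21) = -2.18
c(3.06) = 117.67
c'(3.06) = -1944.44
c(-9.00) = 0.42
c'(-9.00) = -0.05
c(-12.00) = 0.53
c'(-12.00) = -0.03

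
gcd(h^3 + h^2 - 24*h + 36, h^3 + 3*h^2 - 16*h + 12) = h^2 + 4*h - 12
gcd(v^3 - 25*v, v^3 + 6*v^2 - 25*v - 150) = v^2 - 25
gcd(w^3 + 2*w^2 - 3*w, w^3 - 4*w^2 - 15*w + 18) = w^2 + 2*w - 3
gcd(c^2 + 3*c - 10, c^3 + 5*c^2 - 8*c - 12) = c - 2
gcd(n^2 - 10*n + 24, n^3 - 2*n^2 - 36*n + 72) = n - 6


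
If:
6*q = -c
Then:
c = -6*q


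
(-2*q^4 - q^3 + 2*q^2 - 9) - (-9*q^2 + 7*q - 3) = -2*q^4 - q^3 + 11*q^2 - 7*q - 6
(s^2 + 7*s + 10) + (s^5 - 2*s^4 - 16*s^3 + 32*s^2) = s^5 - 2*s^4 - 16*s^3 + 33*s^2 + 7*s + 10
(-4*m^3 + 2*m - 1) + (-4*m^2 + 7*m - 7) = -4*m^3 - 4*m^2 + 9*m - 8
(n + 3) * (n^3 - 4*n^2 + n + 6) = n^4 - n^3 - 11*n^2 + 9*n + 18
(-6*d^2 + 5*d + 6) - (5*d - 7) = 13 - 6*d^2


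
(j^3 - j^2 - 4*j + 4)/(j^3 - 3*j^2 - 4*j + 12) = (j - 1)/(j - 3)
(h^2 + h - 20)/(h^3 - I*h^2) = (h^2 + h - 20)/(h^2*(h - I))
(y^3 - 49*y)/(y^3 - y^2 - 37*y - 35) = y*(y + 7)/(y^2 + 6*y + 5)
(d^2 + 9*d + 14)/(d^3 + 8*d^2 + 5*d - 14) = 1/(d - 1)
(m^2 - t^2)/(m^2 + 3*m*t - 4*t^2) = (m + t)/(m + 4*t)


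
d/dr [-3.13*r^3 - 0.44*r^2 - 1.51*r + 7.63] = -9.39*r^2 - 0.88*r - 1.51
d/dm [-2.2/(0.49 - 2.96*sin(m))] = -6.512*cos(m)/(2.96*sin(m) - 0.49)^2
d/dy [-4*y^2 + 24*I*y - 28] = -8*y + 24*I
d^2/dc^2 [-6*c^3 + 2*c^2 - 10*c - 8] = 4 - 36*c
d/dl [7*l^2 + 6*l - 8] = 14*l + 6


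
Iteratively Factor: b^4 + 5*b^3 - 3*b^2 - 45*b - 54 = (b + 2)*(b^3 + 3*b^2 - 9*b - 27) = (b + 2)*(b + 3)*(b^2 - 9) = (b + 2)*(b + 3)^2*(b - 3)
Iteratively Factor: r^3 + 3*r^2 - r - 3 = (r + 3)*(r^2 - 1) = (r - 1)*(r + 3)*(r + 1)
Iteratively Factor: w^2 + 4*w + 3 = (w + 3)*(w + 1)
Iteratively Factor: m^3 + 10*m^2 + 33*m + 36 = (m + 3)*(m^2 + 7*m + 12) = (m + 3)*(m + 4)*(m + 3)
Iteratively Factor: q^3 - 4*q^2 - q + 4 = (q - 1)*(q^2 - 3*q - 4) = (q - 4)*(q - 1)*(q + 1)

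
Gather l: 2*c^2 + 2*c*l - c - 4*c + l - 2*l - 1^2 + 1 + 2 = 2*c^2 - 5*c + l*(2*c - 1) + 2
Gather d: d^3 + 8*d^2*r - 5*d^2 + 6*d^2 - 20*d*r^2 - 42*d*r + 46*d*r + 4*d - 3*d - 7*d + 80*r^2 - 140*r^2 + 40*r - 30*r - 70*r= d^3 + d^2*(8*r + 1) + d*(-20*r^2 + 4*r - 6) - 60*r^2 - 60*r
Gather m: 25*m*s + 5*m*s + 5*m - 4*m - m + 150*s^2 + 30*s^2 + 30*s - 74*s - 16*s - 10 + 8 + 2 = 30*m*s + 180*s^2 - 60*s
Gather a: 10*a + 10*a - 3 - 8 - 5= 20*a - 16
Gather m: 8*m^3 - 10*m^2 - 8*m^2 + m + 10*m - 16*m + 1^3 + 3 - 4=8*m^3 - 18*m^2 - 5*m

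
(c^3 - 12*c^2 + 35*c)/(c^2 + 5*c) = (c^2 - 12*c + 35)/(c + 5)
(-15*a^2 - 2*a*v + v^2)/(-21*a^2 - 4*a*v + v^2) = (-5*a + v)/(-7*a + v)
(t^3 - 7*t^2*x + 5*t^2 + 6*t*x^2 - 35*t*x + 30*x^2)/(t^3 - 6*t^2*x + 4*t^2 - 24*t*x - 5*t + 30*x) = (t - x)/(t - 1)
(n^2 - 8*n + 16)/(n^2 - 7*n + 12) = (n - 4)/(n - 3)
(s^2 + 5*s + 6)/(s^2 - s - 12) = (s + 2)/(s - 4)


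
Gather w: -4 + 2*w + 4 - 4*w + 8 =8 - 2*w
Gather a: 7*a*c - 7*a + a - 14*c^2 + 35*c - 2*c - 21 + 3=a*(7*c - 6) - 14*c^2 + 33*c - 18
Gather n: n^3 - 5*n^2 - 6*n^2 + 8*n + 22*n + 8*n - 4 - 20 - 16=n^3 - 11*n^2 + 38*n - 40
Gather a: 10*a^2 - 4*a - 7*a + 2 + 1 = 10*a^2 - 11*a + 3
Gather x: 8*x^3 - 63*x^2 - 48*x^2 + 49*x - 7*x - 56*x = 8*x^3 - 111*x^2 - 14*x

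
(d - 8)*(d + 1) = d^2 - 7*d - 8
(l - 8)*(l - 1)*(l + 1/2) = l^3 - 17*l^2/2 + 7*l/2 + 4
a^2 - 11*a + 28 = (a - 7)*(a - 4)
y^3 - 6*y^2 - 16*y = y*(y - 8)*(y + 2)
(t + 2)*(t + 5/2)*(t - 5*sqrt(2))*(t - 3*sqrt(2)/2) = t^4 - 13*sqrt(2)*t^3/2 + 9*t^3/2 - 117*sqrt(2)*t^2/4 + 20*t^2 - 65*sqrt(2)*t/2 + 135*t/2 + 75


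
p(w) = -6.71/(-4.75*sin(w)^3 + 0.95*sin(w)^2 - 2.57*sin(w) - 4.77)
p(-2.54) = 3.12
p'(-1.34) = -3.03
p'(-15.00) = 25.91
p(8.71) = 0.91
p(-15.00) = 4.82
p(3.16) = 1.42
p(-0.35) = 1.87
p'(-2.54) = 9.82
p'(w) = -6.71*(14.25*sin(w)^2*cos(w) - 1.9*sin(w)*cos(w) + 2.57*cos(w))/(-4.75*sin(w)^3 + 0.95*sin(w)^2 - 2.57*sin(w) - 4.77)^2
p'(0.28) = -0.67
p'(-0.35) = -2.40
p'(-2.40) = 39.65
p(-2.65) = 2.36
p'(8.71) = 0.69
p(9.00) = 1.12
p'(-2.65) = 4.85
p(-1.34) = -2.23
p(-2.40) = 5.90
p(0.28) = 1.22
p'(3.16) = 0.79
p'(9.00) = 0.71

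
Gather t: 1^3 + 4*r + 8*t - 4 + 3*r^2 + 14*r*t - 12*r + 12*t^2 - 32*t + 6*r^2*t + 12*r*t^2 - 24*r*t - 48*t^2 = 3*r^2 - 8*r + t^2*(12*r - 36) + t*(6*r^2 - 10*r - 24) - 3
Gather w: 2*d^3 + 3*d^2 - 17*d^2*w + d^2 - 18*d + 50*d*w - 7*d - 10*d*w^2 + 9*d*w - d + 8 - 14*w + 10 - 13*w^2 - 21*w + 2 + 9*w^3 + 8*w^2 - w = 2*d^3 + 4*d^2 - 26*d + 9*w^3 + w^2*(-10*d - 5) + w*(-17*d^2 + 59*d - 36) + 20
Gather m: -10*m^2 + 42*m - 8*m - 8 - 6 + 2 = -10*m^2 + 34*m - 12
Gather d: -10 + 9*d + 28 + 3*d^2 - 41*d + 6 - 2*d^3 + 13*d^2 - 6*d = -2*d^3 + 16*d^2 - 38*d + 24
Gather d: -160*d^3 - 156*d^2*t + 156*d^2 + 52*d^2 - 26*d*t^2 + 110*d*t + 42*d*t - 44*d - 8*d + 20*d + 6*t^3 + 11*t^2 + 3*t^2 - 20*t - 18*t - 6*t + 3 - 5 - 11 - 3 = -160*d^3 + d^2*(208 - 156*t) + d*(-26*t^2 + 152*t - 32) + 6*t^3 + 14*t^2 - 44*t - 16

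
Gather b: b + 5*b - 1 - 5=6*b - 6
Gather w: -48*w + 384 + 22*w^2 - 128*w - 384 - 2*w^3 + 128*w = -2*w^3 + 22*w^2 - 48*w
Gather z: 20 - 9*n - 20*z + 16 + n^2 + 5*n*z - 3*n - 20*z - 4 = n^2 - 12*n + z*(5*n - 40) + 32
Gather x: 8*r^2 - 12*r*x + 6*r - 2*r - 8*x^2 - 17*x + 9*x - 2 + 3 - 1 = 8*r^2 + 4*r - 8*x^2 + x*(-12*r - 8)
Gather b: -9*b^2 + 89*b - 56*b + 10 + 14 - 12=-9*b^2 + 33*b + 12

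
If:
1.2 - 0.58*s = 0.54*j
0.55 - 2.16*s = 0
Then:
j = 1.95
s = 0.25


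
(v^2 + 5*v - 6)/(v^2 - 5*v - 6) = (-v^2 - 5*v + 6)/(-v^2 + 5*v + 6)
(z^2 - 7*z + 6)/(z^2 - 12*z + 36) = (z - 1)/(z - 6)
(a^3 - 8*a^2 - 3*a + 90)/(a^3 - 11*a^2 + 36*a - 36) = (a^2 - 2*a - 15)/(a^2 - 5*a + 6)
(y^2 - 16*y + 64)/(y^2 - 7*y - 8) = (y - 8)/(y + 1)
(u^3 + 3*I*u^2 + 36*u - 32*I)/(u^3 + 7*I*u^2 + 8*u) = (u - 4*I)/u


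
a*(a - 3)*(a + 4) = a^3 + a^2 - 12*a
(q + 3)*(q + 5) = q^2 + 8*q + 15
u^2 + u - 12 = (u - 3)*(u + 4)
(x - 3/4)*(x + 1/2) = x^2 - x/4 - 3/8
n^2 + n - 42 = (n - 6)*(n + 7)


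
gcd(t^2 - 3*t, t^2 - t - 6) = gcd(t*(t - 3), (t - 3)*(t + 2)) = t - 3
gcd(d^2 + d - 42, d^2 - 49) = d + 7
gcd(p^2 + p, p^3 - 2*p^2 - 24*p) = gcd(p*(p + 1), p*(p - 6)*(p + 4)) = p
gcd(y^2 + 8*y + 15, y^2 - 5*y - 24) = y + 3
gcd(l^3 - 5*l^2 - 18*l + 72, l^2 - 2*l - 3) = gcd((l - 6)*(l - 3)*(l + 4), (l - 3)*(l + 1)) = l - 3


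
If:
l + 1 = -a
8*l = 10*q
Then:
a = -5*q/4 - 1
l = 5*q/4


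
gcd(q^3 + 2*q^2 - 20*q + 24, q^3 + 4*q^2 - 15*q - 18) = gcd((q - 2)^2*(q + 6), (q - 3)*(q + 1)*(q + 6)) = q + 6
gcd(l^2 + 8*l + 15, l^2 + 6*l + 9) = l + 3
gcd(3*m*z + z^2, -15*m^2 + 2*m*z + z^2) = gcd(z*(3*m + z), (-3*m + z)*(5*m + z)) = 1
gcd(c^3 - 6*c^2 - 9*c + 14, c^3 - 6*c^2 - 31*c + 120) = 1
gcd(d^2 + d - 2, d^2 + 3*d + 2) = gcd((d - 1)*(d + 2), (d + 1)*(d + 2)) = d + 2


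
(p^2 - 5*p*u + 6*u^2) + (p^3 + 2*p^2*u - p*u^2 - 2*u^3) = p^3 + 2*p^2*u + p^2 - p*u^2 - 5*p*u - 2*u^3 + 6*u^2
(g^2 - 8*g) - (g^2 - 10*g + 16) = 2*g - 16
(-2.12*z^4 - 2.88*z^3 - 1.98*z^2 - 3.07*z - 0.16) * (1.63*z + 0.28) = -3.4556*z^5 - 5.288*z^4 - 4.0338*z^3 - 5.5585*z^2 - 1.1204*z - 0.0448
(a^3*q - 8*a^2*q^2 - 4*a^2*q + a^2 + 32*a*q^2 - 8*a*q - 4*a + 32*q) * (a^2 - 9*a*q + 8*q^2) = a^5*q - 17*a^4*q^2 - 4*a^4*q + a^4 + 80*a^3*q^3 + 68*a^3*q^2 - 17*a^3*q - 4*a^3 - 64*a^2*q^4 - 320*a^2*q^3 + 80*a^2*q^2 + 68*a^2*q + 256*a*q^4 - 64*a*q^3 - 320*a*q^2 + 256*q^3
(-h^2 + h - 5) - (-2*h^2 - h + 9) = h^2 + 2*h - 14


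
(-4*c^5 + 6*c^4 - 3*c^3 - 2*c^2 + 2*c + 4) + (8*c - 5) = -4*c^5 + 6*c^4 - 3*c^3 - 2*c^2 + 10*c - 1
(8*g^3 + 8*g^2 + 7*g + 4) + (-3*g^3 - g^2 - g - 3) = 5*g^3 + 7*g^2 + 6*g + 1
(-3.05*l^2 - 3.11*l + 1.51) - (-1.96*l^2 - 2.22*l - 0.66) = -1.09*l^2 - 0.89*l + 2.17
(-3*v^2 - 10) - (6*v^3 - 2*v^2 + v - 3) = -6*v^3 - v^2 - v - 7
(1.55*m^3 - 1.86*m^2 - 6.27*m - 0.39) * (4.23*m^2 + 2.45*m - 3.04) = 6.5565*m^5 - 4.0703*m^4 - 35.7911*m^3 - 11.3568*m^2 + 18.1053*m + 1.1856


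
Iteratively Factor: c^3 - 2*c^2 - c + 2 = (c - 1)*(c^2 - c - 2) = (c - 1)*(c + 1)*(c - 2)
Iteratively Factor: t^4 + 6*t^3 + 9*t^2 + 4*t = (t + 1)*(t^3 + 5*t^2 + 4*t) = t*(t + 1)*(t^2 + 5*t + 4) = t*(t + 1)*(t + 4)*(t + 1)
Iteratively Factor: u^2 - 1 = (u + 1)*(u - 1)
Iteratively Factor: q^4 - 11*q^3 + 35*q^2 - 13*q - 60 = (q - 3)*(q^3 - 8*q^2 + 11*q + 20) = (q - 4)*(q - 3)*(q^2 - 4*q - 5) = (q - 5)*(q - 4)*(q - 3)*(q + 1)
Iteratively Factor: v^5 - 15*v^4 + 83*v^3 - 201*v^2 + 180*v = (v)*(v^4 - 15*v^3 + 83*v^2 - 201*v + 180) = v*(v - 5)*(v^3 - 10*v^2 + 33*v - 36) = v*(v - 5)*(v - 3)*(v^2 - 7*v + 12) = v*(v - 5)*(v - 4)*(v - 3)*(v - 3)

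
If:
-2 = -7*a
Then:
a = 2/7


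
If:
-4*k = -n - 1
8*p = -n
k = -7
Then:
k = -7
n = -29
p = 29/8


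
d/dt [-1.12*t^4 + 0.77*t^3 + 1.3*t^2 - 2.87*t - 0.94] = -4.48*t^3 + 2.31*t^2 + 2.6*t - 2.87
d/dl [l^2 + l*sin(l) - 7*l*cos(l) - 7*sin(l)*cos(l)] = 7*l*sin(l) + l*cos(l) + 2*l + sin(l) - 7*cos(l) - 7*cos(2*l)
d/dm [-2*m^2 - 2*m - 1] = -4*m - 2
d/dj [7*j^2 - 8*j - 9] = 14*j - 8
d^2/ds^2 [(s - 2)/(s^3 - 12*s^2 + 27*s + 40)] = 6*(3*(s - 2)*(s^2 - 8*s + 9)^2 + (-s^2 + 8*s - (s - 4)*(s - 2) - 9)*(s^3 - 12*s^2 + 27*s + 40))/(s^3 - 12*s^2 + 27*s + 40)^3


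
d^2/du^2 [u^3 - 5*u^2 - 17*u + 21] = 6*u - 10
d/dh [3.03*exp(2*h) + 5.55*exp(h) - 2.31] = (6.06*exp(h) + 5.55)*exp(h)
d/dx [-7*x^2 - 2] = -14*x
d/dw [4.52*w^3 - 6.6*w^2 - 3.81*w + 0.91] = 13.56*w^2 - 13.2*w - 3.81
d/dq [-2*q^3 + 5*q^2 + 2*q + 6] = -6*q^2 + 10*q + 2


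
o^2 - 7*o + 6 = (o - 6)*(o - 1)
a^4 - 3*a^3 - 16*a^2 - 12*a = a*(a - 6)*(a + 1)*(a + 2)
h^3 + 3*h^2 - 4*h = h*(h - 1)*(h + 4)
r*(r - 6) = r^2 - 6*r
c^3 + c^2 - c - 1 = (c - 1)*(c + 1)^2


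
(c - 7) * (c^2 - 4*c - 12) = c^3 - 11*c^2 + 16*c + 84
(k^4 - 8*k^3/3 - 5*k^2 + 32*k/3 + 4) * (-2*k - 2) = -2*k^5 + 10*k^4/3 + 46*k^3/3 - 34*k^2/3 - 88*k/3 - 8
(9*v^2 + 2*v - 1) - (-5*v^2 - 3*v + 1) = 14*v^2 + 5*v - 2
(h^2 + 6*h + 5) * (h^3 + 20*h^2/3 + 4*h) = h^5 + 38*h^4/3 + 49*h^3 + 172*h^2/3 + 20*h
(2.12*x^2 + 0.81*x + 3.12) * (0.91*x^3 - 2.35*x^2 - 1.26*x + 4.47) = 1.9292*x^5 - 4.2449*x^4 - 1.7355*x^3 + 1.1238*x^2 - 0.3105*x + 13.9464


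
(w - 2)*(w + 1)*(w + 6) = w^3 + 5*w^2 - 8*w - 12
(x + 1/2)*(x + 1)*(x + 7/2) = x^3 + 5*x^2 + 23*x/4 + 7/4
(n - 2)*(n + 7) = n^2 + 5*n - 14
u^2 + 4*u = u*(u + 4)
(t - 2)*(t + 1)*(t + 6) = t^3 + 5*t^2 - 8*t - 12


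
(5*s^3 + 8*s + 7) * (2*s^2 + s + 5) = 10*s^5 + 5*s^4 + 41*s^3 + 22*s^2 + 47*s + 35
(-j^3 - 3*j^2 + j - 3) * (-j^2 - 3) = j^5 + 3*j^4 + 2*j^3 + 12*j^2 - 3*j + 9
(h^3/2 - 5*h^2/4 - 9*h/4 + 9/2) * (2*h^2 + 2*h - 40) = h^5 - 3*h^4/2 - 27*h^3 + 109*h^2/2 + 99*h - 180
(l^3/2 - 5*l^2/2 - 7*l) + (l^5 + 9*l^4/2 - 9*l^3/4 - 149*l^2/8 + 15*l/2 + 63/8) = l^5 + 9*l^4/2 - 7*l^3/4 - 169*l^2/8 + l/2 + 63/8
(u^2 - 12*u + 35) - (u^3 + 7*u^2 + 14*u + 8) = -u^3 - 6*u^2 - 26*u + 27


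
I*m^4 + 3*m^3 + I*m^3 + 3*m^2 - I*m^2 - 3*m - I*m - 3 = (m - 1)*(m + 1)*(m - 3*I)*(I*m + I)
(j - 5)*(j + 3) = j^2 - 2*j - 15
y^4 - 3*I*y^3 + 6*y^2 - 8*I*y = y*(y - 4*I)*(y - I)*(y + 2*I)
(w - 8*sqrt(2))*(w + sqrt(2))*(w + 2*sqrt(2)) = w^3 - 5*sqrt(2)*w^2 - 44*w - 32*sqrt(2)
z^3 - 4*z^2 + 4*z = z*(z - 2)^2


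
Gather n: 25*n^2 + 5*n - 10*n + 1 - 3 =25*n^2 - 5*n - 2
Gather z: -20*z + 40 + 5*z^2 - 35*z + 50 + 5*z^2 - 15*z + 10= 10*z^2 - 70*z + 100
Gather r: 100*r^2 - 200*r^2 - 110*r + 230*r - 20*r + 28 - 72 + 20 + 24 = -100*r^2 + 100*r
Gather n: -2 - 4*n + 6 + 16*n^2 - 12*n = 16*n^2 - 16*n + 4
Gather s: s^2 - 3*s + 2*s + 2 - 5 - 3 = s^2 - s - 6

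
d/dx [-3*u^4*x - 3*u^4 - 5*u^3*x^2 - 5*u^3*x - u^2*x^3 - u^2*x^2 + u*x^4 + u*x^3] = u*(-3*u^3 - 10*u^2*x - 5*u^2 - 3*u*x^2 - 2*u*x + 4*x^3 + 3*x^2)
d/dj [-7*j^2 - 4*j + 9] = -14*j - 4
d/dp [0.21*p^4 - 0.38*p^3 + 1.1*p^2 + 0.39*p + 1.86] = 0.84*p^3 - 1.14*p^2 + 2.2*p + 0.39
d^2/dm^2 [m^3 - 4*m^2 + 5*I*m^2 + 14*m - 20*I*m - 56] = 6*m - 8 + 10*I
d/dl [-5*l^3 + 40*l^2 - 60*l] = -15*l^2 + 80*l - 60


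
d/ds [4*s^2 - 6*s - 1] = 8*s - 6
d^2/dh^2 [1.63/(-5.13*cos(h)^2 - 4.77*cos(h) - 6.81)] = (171.586188*(1 - cos(h)^2)^2 + 119.658789*cos(h)^3 - 104.897835*cos(h)^2 - 292.266009*cos(h) - 131.871564)/(5.13*cos(h)^2 + 4.77*cos(h) + 6.81)^3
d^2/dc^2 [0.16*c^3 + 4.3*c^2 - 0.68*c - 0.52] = 0.96*c + 8.6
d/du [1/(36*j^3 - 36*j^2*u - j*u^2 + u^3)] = (36*j^2 + 2*j*u - 3*u^2)/(36*j^3 - 36*j^2*u - j*u^2 + u^3)^2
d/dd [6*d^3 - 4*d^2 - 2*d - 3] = 18*d^2 - 8*d - 2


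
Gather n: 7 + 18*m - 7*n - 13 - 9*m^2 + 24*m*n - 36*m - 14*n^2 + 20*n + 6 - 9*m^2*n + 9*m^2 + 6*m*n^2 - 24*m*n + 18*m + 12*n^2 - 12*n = n^2*(6*m - 2) + n*(1 - 9*m^2)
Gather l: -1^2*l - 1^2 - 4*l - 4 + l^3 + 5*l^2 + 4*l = l^3 + 5*l^2 - l - 5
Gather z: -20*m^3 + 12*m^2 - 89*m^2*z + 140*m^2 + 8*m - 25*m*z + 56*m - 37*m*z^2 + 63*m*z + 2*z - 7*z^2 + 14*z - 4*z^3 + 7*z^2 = -20*m^3 + 152*m^2 - 37*m*z^2 + 64*m - 4*z^3 + z*(-89*m^2 + 38*m + 16)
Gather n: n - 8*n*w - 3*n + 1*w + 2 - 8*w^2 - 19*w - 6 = n*(-8*w - 2) - 8*w^2 - 18*w - 4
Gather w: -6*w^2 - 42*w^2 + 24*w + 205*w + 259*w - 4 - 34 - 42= -48*w^2 + 488*w - 80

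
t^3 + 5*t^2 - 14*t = t*(t - 2)*(t + 7)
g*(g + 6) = g^2 + 6*g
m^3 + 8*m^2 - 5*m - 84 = (m - 3)*(m + 4)*(m + 7)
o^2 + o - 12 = (o - 3)*(o + 4)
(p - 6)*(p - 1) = p^2 - 7*p + 6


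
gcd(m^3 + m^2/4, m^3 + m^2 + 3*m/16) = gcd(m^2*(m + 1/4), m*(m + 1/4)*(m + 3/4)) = m^2 + m/4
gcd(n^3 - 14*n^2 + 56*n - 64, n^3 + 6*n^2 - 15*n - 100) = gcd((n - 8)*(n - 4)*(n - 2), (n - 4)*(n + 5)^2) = n - 4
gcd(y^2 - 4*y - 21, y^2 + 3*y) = y + 3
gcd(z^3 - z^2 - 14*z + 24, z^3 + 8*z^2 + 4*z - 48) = z^2 + 2*z - 8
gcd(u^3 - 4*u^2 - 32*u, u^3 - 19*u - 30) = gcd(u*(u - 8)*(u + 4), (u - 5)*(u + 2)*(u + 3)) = 1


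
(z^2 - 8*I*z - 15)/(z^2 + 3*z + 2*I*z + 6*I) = (z^2 - 8*I*z - 15)/(z^2 + z*(3 + 2*I) + 6*I)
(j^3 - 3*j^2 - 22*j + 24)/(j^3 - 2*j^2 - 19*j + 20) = (j - 6)/(j - 5)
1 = 1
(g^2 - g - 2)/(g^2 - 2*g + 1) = (g^2 - g - 2)/(g^2 - 2*g + 1)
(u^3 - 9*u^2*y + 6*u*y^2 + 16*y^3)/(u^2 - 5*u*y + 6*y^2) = (-u^2 + 7*u*y + 8*y^2)/(-u + 3*y)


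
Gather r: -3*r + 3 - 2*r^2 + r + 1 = -2*r^2 - 2*r + 4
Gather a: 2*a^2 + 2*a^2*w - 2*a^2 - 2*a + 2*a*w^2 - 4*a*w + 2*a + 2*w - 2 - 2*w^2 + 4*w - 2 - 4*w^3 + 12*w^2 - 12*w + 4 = 2*a^2*w + a*(2*w^2 - 4*w) - 4*w^3 + 10*w^2 - 6*w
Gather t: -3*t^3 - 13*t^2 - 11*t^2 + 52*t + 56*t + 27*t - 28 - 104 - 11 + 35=-3*t^3 - 24*t^2 + 135*t - 108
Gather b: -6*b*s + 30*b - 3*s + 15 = b*(30 - 6*s) - 3*s + 15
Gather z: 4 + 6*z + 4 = 6*z + 8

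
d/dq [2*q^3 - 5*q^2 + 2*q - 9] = 6*q^2 - 10*q + 2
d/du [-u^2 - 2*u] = -2*u - 2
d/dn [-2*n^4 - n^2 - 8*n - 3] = -8*n^3 - 2*n - 8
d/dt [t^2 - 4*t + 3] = 2*t - 4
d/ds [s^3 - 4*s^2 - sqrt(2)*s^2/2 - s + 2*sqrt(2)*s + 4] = 3*s^2 - 8*s - sqrt(2)*s - 1 + 2*sqrt(2)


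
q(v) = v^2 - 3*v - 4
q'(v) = 2*v - 3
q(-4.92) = 34.97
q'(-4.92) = -12.84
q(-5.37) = 40.95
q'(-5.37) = -13.74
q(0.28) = -4.76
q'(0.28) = -2.44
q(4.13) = 0.67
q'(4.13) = 5.26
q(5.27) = 7.96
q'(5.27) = 7.54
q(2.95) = -4.15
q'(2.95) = 2.90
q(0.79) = -5.75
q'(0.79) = -1.42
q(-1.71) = 4.05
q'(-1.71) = -6.42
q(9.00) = 50.00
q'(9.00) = 15.00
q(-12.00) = 176.00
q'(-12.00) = -27.00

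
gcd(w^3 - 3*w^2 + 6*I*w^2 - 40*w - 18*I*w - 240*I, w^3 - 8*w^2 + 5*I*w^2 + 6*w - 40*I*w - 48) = w^2 + w*(-8 + 6*I) - 48*I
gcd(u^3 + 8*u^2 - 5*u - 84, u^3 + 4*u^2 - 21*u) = u^2 + 4*u - 21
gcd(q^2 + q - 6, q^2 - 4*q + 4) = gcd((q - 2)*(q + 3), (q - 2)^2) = q - 2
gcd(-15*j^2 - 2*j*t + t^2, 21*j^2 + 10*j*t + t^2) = 3*j + t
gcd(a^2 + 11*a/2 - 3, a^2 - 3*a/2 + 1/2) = a - 1/2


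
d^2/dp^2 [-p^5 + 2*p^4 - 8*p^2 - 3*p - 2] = -20*p^3 + 24*p^2 - 16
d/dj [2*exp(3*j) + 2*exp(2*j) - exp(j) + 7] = (6*exp(2*j) + 4*exp(j) - 1)*exp(j)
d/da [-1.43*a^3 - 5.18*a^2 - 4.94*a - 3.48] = -4.29*a^2 - 10.36*a - 4.94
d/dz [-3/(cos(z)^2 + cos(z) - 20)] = -3*(2*cos(z) + 1)*sin(z)/(cos(z)^2 + cos(z) - 20)^2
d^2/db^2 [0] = 0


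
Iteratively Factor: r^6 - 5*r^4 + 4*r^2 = (r - 1)*(r^5 + r^4 - 4*r^3 - 4*r^2) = (r - 2)*(r - 1)*(r^4 + 3*r^3 + 2*r^2) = (r - 2)*(r - 1)*(r + 2)*(r^3 + r^2) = r*(r - 2)*(r - 1)*(r + 2)*(r^2 + r) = r^2*(r - 2)*(r - 1)*(r + 2)*(r + 1)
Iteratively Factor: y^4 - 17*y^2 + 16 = (y + 1)*(y^3 - y^2 - 16*y + 16) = (y - 4)*(y + 1)*(y^2 + 3*y - 4) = (y - 4)*(y - 1)*(y + 1)*(y + 4)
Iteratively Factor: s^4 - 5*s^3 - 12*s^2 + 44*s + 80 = (s - 5)*(s^3 - 12*s - 16) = (s - 5)*(s - 4)*(s^2 + 4*s + 4) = (s - 5)*(s - 4)*(s + 2)*(s + 2)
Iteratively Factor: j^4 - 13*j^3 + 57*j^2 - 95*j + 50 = (j - 2)*(j^3 - 11*j^2 + 35*j - 25) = (j - 2)*(j - 1)*(j^2 - 10*j + 25) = (j - 5)*(j - 2)*(j - 1)*(j - 5)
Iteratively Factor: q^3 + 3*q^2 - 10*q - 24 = (q + 4)*(q^2 - q - 6) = (q + 2)*(q + 4)*(q - 3)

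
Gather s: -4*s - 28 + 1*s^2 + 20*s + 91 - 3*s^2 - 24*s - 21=-2*s^2 - 8*s + 42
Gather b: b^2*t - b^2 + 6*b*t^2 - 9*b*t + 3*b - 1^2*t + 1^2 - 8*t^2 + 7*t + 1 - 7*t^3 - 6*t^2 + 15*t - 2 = b^2*(t - 1) + b*(6*t^2 - 9*t + 3) - 7*t^3 - 14*t^2 + 21*t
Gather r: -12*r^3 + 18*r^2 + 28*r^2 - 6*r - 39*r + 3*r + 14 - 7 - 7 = -12*r^3 + 46*r^2 - 42*r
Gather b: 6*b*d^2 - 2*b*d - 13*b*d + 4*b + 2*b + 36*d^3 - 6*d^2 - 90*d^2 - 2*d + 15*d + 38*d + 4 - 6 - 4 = b*(6*d^2 - 15*d + 6) + 36*d^3 - 96*d^2 + 51*d - 6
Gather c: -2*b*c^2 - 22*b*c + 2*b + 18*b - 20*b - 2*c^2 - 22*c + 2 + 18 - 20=c^2*(-2*b - 2) + c*(-22*b - 22)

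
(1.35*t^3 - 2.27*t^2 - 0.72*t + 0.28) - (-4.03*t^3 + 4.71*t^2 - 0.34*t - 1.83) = 5.38*t^3 - 6.98*t^2 - 0.38*t + 2.11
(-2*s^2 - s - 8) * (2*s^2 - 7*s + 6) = -4*s^4 + 12*s^3 - 21*s^2 + 50*s - 48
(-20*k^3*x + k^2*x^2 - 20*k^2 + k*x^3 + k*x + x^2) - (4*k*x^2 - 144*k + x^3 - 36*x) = -20*k^3*x + k^2*x^2 - 20*k^2 + k*x^3 - 4*k*x^2 + k*x + 144*k - x^3 + x^2 + 36*x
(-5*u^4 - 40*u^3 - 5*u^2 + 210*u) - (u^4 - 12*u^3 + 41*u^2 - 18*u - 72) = -6*u^4 - 28*u^3 - 46*u^2 + 228*u + 72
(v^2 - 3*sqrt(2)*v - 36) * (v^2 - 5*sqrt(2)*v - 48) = v^4 - 8*sqrt(2)*v^3 - 54*v^2 + 324*sqrt(2)*v + 1728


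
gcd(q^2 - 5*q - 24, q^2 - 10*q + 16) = q - 8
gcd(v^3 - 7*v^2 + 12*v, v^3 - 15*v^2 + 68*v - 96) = v^2 - 7*v + 12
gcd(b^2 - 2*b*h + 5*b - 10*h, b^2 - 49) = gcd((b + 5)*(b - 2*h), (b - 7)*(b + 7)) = 1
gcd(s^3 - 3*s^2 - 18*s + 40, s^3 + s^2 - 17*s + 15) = 1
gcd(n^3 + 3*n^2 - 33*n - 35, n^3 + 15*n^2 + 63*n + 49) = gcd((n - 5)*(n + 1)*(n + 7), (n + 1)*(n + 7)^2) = n^2 + 8*n + 7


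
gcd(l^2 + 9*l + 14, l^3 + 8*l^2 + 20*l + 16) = l + 2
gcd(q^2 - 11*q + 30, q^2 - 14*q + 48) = q - 6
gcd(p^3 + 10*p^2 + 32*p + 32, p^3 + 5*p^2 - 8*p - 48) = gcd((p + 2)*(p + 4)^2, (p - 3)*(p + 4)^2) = p^2 + 8*p + 16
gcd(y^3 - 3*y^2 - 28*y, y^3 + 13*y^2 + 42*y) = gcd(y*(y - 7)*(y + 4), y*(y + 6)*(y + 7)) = y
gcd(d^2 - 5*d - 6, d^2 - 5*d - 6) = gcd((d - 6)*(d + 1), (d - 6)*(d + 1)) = d^2 - 5*d - 6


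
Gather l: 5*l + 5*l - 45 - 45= 10*l - 90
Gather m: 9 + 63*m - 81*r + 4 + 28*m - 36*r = 91*m - 117*r + 13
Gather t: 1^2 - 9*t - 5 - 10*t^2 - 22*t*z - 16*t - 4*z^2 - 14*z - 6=-10*t^2 + t*(-22*z - 25) - 4*z^2 - 14*z - 10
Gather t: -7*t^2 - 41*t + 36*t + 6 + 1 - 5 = -7*t^2 - 5*t + 2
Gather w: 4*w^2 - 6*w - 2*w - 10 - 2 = 4*w^2 - 8*w - 12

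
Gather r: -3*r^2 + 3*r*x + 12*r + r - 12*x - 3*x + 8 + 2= -3*r^2 + r*(3*x + 13) - 15*x + 10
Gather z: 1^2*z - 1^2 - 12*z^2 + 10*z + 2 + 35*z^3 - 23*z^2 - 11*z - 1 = 35*z^3 - 35*z^2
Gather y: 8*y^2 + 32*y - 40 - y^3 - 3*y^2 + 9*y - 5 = -y^3 + 5*y^2 + 41*y - 45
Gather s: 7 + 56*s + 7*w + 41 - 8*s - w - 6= 48*s + 6*w + 42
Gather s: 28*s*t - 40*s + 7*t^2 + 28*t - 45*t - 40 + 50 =s*(28*t - 40) + 7*t^2 - 17*t + 10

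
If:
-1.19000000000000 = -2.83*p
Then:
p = 0.42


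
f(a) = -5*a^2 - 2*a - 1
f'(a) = -10*a - 2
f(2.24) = -30.57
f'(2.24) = -24.40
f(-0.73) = -2.20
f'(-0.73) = 5.30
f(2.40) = -34.60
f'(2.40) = -26.00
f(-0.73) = -2.20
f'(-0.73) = 5.30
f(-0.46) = -1.14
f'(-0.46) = 2.60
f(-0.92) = -3.39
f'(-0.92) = 7.20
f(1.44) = -14.25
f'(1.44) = -16.40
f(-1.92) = -15.59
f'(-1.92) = 17.20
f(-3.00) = -40.00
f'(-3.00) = 28.00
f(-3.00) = -40.00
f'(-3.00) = 28.00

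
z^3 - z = z*(z - 1)*(z + 1)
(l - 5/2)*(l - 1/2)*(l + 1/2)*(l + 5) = l^4 + 5*l^3/2 - 51*l^2/4 - 5*l/8 + 25/8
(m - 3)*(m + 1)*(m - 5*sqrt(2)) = m^3 - 5*sqrt(2)*m^2 - 2*m^2 - 3*m + 10*sqrt(2)*m + 15*sqrt(2)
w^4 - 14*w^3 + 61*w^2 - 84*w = w*(w - 7)*(w - 4)*(w - 3)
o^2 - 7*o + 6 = (o - 6)*(o - 1)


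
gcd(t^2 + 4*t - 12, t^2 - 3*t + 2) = t - 2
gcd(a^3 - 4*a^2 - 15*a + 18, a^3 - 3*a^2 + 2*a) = a - 1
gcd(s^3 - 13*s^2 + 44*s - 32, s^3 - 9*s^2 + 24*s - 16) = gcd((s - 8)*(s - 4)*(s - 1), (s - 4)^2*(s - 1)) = s^2 - 5*s + 4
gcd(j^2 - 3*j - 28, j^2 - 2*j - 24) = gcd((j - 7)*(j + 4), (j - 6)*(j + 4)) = j + 4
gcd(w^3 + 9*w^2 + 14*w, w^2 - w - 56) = w + 7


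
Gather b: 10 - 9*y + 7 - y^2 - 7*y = -y^2 - 16*y + 17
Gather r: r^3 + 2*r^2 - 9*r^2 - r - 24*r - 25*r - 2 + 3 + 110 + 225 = r^3 - 7*r^2 - 50*r + 336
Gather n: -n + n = 0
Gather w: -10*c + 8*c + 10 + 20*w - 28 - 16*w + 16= -2*c + 4*w - 2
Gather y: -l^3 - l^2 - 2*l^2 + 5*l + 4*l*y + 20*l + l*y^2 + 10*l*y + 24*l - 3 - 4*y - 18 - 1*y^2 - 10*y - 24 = -l^3 - 3*l^2 + 49*l + y^2*(l - 1) + y*(14*l - 14) - 45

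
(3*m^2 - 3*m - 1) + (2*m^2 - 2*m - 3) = 5*m^2 - 5*m - 4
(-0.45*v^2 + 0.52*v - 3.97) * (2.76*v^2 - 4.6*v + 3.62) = -1.242*v^4 + 3.5052*v^3 - 14.9782*v^2 + 20.1444*v - 14.3714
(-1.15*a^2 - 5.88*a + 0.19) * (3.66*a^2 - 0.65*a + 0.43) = -4.209*a^4 - 20.7733*a^3 + 4.0229*a^2 - 2.6519*a + 0.0817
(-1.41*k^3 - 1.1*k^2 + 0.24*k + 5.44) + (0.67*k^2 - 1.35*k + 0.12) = -1.41*k^3 - 0.43*k^2 - 1.11*k + 5.56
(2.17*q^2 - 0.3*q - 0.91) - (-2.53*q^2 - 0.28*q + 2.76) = 4.7*q^2 - 0.02*q - 3.67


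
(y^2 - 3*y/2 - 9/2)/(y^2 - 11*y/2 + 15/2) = (2*y + 3)/(2*y - 5)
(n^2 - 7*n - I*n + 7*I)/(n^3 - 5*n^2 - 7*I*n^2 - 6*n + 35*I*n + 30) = (n - 7)/(n^2 - n*(5 + 6*I) + 30*I)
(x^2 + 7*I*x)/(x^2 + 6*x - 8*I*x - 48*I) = x*(x + 7*I)/(x^2 + 6*x - 8*I*x - 48*I)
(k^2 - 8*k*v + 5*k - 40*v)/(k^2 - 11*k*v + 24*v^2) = (-k - 5)/(-k + 3*v)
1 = 1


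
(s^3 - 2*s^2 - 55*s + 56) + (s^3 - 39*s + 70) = 2*s^3 - 2*s^2 - 94*s + 126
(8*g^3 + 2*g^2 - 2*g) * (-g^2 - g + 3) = -8*g^5 - 10*g^4 + 24*g^3 + 8*g^2 - 6*g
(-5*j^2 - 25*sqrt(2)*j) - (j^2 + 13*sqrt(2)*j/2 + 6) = -6*j^2 - 63*sqrt(2)*j/2 - 6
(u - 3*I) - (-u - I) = 2*u - 2*I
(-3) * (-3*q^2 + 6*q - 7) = 9*q^2 - 18*q + 21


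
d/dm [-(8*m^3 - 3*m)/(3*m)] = -16*m/3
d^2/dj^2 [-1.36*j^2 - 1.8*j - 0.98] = -2.72000000000000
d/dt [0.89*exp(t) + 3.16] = 0.89*exp(t)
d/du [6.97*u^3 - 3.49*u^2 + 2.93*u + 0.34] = 20.91*u^2 - 6.98*u + 2.93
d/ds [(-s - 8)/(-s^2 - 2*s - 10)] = (s^2 + 2*s - 2*(s + 1)*(s + 8) + 10)/(s^2 + 2*s + 10)^2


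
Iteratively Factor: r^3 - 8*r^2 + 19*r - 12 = (r - 4)*(r^2 - 4*r + 3) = (r - 4)*(r - 1)*(r - 3)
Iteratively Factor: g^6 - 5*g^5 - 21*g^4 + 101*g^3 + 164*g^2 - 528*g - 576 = (g + 3)*(g^5 - 8*g^4 + 3*g^3 + 92*g^2 - 112*g - 192) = (g + 1)*(g + 3)*(g^4 - 9*g^3 + 12*g^2 + 80*g - 192) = (g + 1)*(g + 3)^2*(g^3 - 12*g^2 + 48*g - 64) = (g - 4)*(g + 1)*(g + 3)^2*(g^2 - 8*g + 16) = (g - 4)^2*(g + 1)*(g + 3)^2*(g - 4)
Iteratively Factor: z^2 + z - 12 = (z - 3)*(z + 4)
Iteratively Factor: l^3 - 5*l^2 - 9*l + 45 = (l - 5)*(l^2 - 9) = (l - 5)*(l + 3)*(l - 3)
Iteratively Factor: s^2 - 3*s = (s - 3)*(s)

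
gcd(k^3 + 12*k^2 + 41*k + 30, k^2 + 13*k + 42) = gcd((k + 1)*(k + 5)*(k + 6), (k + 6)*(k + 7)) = k + 6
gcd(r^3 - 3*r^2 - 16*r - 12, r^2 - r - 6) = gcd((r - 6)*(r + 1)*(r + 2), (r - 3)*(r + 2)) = r + 2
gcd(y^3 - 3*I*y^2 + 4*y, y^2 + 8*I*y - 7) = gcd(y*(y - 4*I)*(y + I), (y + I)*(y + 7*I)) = y + I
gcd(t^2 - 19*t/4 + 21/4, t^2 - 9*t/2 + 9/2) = t - 3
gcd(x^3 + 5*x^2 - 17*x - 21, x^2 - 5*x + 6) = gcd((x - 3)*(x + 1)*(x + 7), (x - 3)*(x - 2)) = x - 3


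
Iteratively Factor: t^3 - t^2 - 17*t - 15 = (t + 1)*(t^2 - 2*t - 15) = (t - 5)*(t + 1)*(t + 3)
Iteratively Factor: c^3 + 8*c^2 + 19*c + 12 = (c + 3)*(c^2 + 5*c + 4) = (c + 3)*(c + 4)*(c + 1)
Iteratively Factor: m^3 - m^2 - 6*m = (m - 3)*(m^2 + 2*m) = (m - 3)*(m + 2)*(m)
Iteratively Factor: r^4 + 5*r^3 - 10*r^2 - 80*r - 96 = (r - 4)*(r^3 + 9*r^2 + 26*r + 24) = (r - 4)*(r + 2)*(r^2 + 7*r + 12) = (r - 4)*(r + 2)*(r + 3)*(r + 4)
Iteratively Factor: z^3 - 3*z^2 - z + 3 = (z - 1)*(z^2 - 2*z - 3) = (z - 1)*(z + 1)*(z - 3)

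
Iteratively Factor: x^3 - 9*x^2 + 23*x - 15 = (x - 5)*(x^2 - 4*x + 3) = (x - 5)*(x - 1)*(x - 3)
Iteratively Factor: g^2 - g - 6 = (g + 2)*(g - 3)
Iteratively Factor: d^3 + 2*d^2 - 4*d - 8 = (d - 2)*(d^2 + 4*d + 4) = (d - 2)*(d + 2)*(d + 2)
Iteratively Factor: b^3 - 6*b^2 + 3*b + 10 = (b - 5)*(b^2 - b - 2) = (b - 5)*(b + 1)*(b - 2)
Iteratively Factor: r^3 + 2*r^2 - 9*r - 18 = (r + 2)*(r^2 - 9) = (r + 2)*(r + 3)*(r - 3)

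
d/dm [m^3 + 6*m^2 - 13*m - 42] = 3*m^2 + 12*m - 13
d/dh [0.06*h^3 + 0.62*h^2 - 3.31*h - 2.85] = 0.18*h^2 + 1.24*h - 3.31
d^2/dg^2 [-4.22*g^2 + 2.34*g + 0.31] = -8.44000000000000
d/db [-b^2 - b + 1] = -2*b - 1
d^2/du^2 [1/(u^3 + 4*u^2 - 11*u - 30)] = 2*(-(3*u + 4)*(u^3 + 4*u^2 - 11*u - 30) + (3*u^2 + 8*u - 11)^2)/(u^3 + 4*u^2 - 11*u - 30)^3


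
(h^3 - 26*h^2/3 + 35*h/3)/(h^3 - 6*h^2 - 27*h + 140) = h*(3*h - 5)/(3*(h^2 + h - 20))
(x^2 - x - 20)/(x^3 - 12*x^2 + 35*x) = (x + 4)/(x*(x - 7))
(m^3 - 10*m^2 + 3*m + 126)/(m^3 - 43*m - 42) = (m^2 - 3*m - 18)/(m^2 + 7*m + 6)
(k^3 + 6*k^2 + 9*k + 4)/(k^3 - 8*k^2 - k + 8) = (k^2 + 5*k + 4)/(k^2 - 9*k + 8)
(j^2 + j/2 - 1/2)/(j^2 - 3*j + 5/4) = 2*(j + 1)/(2*j - 5)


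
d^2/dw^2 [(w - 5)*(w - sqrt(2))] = 2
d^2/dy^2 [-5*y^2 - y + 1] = -10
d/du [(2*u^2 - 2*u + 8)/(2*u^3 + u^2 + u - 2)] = 2*((2*u - 1)*(2*u^3 + u^2 + u - 2) - (u^2 - u + 4)*(6*u^2 + 2*u + 1))/(2*u^3 + u^2 + u - 2)^2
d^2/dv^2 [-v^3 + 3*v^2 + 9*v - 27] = 6 - 6*v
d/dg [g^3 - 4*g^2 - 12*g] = 3*g^2 - 8*g - 12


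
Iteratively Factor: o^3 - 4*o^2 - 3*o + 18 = (o + 2)*(o^2 - 6*o + 9) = (o - 3)*(o + 2)*(o - 3)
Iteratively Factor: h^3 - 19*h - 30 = (h - 5)*(h^2 + 5*h + 6) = (h - 5)*(h + 3)*(h + 2)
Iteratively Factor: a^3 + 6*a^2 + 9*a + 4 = (a + 1)*(a^2 + 5*a + 4) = (a + 1)*(a + 4)*(a + 1)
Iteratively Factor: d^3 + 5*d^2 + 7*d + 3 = (d + 1)*(d^2 + 4*d + 3) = (d + 1)^2*(d + 3)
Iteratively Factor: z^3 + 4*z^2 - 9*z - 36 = (z + 3)*(z^2 + z - 12) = (z + 3)*(z + 4)*(z - 3)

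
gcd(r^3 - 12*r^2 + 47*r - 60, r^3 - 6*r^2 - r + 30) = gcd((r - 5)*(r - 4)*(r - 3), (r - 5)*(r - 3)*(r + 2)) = r^2 - 8*r + 15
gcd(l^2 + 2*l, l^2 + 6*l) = l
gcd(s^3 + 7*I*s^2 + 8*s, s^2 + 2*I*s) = s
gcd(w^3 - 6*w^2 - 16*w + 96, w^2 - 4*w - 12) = w - 6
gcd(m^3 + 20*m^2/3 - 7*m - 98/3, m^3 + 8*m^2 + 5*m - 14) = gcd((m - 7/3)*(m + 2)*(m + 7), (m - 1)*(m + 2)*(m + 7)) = m^2 + 9*m + 14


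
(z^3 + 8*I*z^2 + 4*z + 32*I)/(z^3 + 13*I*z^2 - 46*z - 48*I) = (z - 2*I)/(z + 3*I)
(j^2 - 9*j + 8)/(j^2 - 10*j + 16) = (j - 1)/(j - 2)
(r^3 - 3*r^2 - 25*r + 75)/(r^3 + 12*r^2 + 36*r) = (r^3 - 3*r^2 - 25*r + 75)/(r*(r^2 + 12*r + 36))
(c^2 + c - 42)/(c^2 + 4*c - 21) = (c - 6)/(c - 3)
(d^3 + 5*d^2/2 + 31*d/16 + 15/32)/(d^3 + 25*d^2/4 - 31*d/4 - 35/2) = (8*d^2 + 10*d + 3)/(8*(d^2 + 5*d - 14))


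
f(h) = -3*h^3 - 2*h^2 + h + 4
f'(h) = -9*h^2 - 4*h + 1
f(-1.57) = 9.11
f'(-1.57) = -14.90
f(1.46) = -8.14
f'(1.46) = -24.02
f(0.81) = 1.90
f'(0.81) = -8.14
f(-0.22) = 3.72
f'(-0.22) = 1.44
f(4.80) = -369.06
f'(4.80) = -225.56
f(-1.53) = 8.53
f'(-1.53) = -13.95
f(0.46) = 3.74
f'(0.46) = -2.74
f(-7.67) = 1232.33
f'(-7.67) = -497.78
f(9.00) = -2336.00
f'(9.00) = -764.00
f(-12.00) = 4888.00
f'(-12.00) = -1247.00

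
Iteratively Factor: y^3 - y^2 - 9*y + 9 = (y - 3)*(y^2 + 2*y - 3) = (y - 3)*(y + 3)*(y - 1)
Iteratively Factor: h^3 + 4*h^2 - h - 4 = (h + 1)*(h^2 + 3*h - 4) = (h + 1)*(h + 4)*(h - 1)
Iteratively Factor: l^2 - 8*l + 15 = (l - 5)*(l - 3)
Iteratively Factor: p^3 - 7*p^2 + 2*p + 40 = (p + 2)*(p^2 - 9*p + 20) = (p - 5)*(p + 2)*(p - 4)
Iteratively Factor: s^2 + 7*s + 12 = (s + 3)*(s + 4)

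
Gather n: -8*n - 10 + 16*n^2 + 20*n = 16*n^2 + 12*n - 10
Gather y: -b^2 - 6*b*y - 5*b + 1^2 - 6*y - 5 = -b^2 - 5*b + y*(-6*b - 6) - 4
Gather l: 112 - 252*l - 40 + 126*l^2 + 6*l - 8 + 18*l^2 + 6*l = 144*l^2 - 240*l + 64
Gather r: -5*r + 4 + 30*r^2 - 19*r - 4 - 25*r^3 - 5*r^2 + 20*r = -25*r^3 + 25*r^2 - 4*r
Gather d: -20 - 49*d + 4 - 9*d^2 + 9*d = -9*d^2 - 40*d - 16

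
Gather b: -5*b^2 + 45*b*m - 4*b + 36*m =-5*b^2 + b*(45*m - 4) + 36*m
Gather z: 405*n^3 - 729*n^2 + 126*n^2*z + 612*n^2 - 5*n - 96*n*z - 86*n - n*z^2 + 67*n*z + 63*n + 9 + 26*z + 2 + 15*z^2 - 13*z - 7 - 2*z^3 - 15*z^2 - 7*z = 405*n^3 - 117*n^2 - n*z^2 - 28*n - 2*z^3 + z*(126*n^2 - 29*n + 6) + 4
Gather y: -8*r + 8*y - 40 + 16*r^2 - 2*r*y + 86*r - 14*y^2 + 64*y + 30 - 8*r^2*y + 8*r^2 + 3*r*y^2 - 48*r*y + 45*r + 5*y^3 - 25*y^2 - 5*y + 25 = 24*r^2 + 123*r + 5*y^3 + y^2*(3*r - 39) + y*(-8*r^2 - 50*r + 67) + 15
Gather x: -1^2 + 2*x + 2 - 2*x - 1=0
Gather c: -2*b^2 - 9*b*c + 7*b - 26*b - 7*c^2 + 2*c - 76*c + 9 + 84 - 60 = -2*b^2 - 19*b - 7*c^2 + c*(-9*b - 74) + 33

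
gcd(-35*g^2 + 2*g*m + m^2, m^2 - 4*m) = 1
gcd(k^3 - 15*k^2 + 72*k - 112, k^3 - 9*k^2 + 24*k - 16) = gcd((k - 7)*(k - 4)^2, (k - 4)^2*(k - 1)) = k^2 - 8*k + 16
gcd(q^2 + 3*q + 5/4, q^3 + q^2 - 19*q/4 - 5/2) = q^2 + 3*q + 5/4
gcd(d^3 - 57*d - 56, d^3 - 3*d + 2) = 1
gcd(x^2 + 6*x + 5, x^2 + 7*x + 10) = x + 5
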